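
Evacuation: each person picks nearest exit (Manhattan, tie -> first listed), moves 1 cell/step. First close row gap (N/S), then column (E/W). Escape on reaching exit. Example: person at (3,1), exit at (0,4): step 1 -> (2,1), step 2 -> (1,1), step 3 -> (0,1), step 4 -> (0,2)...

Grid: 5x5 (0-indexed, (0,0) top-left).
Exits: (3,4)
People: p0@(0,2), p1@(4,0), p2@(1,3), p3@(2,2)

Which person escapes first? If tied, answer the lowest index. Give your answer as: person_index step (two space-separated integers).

Answer: 2 3

Derivation:
Step 1: p0:(0,2)->(1,2) | p1:(4,0)->(3,0) | p2:(1,3)->(2,3) | p3:(2,2)->(3,2)
Step 2: p0:(1,2)->(2,2) | p1:(3,0)->(3,1) | p2:(2,3)->(3,3) | p3:(3,2)->(3,3)
Step 3: p0:(2,2)->(3,2) | p1:(3,1)->(3,2) | p2:(3,3)->(3,4)->EXIT | p3:(3,3)->(3,4)->EXIT
Step 4: p0:(3,2)->(3,3) | p1:(3,2)->(3,3) | p2:escaped | p3:escaped
Step 5: p0:(3,3)->(3,4)->EXIT | p1:(3,3)->(3,4)->EXIT | p2:escaped | p3:escaped
Exit steps: [5, 5, 3, 3]
First to escape: p2 at step 3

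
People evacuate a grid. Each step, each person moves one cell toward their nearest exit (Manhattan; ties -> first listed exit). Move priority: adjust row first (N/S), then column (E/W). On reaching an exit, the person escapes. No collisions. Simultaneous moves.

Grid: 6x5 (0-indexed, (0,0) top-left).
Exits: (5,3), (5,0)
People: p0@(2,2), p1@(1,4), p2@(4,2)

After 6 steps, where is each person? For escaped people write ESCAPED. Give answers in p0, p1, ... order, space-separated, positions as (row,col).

Step 1: p0:(2,2)->(3,2) | p1:(1,4)->(2,4) | p2:(4,2)->(5,2)
Step 2: p0:(3,2)->(4,2) | p1:(2,4)->(3,4) | p2:(5,2)->(5,3)->EXIT
Step 3: p0:(4,2)->(5,2) | p1:(3,4)->(4,4) | p2:escaped
Step 4: p0:(5,2)->(5,3)->EXIT | p1:(4,4)->(5,4) | p2:escaped
Step 5: p0:escaped | p1:(5,4)->(5,3)->EXIT | p2:escaped

ESCAPED ESCAPED ESCAPED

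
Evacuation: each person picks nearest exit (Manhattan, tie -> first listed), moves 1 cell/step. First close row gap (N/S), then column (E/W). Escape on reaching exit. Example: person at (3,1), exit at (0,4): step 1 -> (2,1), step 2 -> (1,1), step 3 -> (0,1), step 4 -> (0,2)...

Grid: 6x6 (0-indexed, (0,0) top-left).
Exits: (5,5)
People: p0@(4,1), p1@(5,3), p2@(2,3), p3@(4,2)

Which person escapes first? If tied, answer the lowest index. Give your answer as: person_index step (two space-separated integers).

Answer: 1 2

Derivation:
Step 1: p0:(4,1)->(5,1) | p1:(5,3)->(5,4) | p2:(2,3)->(3,3) | p3:(4,2)->(5,2)
Step 2: p0:(5,1)->(5,2) | p1:(5,4)->(5,5)->EXIT | p2:(3,3)->(4,3) | p3:(5,2)->(5,3)
Step 3: p0:(5,2)->(5,3) | p1:escaped | p2:(4,3)->(5,3) | p3:(5,3)->(5,4)
Step 4: p0:(5,3)->(5,4) | p1:escaped | p2:(5,3)->(5,4) | p3:(5,4)->(5,5)->EXIT
Step 5: p0:(5,4)->(5,5)->EXIT | p1:escaped | p2:(5,4)->(5,5)->EXIT | p3:escaped
Exit steps: [5, 2, 5, 4]
First to escape: p1 at step 2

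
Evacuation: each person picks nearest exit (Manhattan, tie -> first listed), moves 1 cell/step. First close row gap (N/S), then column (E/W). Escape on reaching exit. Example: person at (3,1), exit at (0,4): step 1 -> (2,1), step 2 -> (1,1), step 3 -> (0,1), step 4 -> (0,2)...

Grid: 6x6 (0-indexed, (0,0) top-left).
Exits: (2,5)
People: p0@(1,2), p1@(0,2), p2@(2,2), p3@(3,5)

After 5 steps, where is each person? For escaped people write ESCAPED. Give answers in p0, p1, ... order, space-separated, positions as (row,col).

Step 1: p0:(1,2)->(2,2) | p1:(0,2)->(1,2) | p2:(2,2)->(2,3) | p3:(3,5)->(2,5)->EXIT
Step 2: p0:(2,2)->(2,3) | p1:(1,2)->(2,2) | p2:(2,3)->(2,4) | p3:escaped
Step 3: p0:(2,3)->(2,4) | p1:(2,2)->(2,3) | p2:(2,4)->(2,5)->EXIT | p3:escaped
Step 4: p0:(2,4)->(2,5)->EXIT | p1:(2,3)->(2,4) | p2:escaped | p3:escaped
Step 5: p0:escaped | p1:(2,4)->(2,5)->EXIT | p2:escaped | p3:escaped

ESCAPED ESCAPED ESCAPED ESCAPED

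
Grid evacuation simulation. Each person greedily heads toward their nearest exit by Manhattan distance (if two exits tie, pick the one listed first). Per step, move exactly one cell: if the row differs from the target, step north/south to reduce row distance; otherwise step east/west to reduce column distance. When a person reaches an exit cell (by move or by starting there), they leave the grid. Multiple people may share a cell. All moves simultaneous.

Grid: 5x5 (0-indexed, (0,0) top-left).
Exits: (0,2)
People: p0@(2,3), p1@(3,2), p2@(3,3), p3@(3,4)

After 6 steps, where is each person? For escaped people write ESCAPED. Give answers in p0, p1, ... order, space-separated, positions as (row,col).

Step 1: p0:(2,3)->(1,3) | p1:(3,2)->(2,2) | p2:(3,3)->(2,3) | p3:(3,4)->(2,4)
Step 2: p0:(1,3)->(0,3) | p1:(2,2)->(1,2) | p2:(2,3)->(1,3) | p3:(2,4)->(1,4)
Step 3: p0:(0,3)->(0,2)->EXIT | p1:(1,2)->(0,2)->EXIT | p2:(1,3)->(0,3) | p3:(1,4)->(0,4)
Step 4: p0:escaped | p1:escaped | p2:(0,3)->(0,2)->EXIT | p3:(0,4)->(0,3)
Step 5: p0:escaped | p1:escaped | p2:escaped | p3:(0,3)->(0,2)->EXIT

ESCAPED ESCAPED ESCAPED ESCAPED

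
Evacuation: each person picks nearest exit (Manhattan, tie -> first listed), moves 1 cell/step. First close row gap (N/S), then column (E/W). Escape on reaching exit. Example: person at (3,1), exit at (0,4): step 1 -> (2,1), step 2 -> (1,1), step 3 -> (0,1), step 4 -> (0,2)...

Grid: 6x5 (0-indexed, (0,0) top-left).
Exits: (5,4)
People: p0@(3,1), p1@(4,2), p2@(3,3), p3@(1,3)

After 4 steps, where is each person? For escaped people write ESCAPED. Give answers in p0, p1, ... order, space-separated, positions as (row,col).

Step 1: p0:(3,1)->(4,1) | p1:(4,2)->(5,2) | p2:(3,3)->(4,3) | p3:(1,3)->(2,3)
Step 2: p0:(4,1)->(5,1) | p1:(5,2)->(5,3) | p2:(4,3)->(5,3) | p3:(2,3)->(3,3)
Step 3: p0:(5,1)->(5,2) | p1:(5,3)->(5,4)->EXIT | p2:(5,3)->(5,4)->EXIT | p3:(3,3)->(4,3)
Step 4: p0:(5,2)->(5,3) | p1:escaped | p2:escaped | p3:(4,3)->(5,3)

(5,3) ESCAPED ESCAPED (5,3)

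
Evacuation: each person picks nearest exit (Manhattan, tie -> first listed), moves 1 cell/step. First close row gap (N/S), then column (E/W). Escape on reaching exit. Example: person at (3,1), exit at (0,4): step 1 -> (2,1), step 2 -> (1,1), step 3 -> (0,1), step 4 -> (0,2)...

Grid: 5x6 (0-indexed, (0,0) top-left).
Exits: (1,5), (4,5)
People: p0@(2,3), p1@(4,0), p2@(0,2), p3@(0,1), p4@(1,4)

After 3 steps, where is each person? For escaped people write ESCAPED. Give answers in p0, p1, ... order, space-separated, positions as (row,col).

Step 1: p0:(2,3)->(1,3) | p1:(4,0)->(4,1) | p2:(0,2)->(1,2) | p3:(0,1)->(1,1) | p4:(1,4)->(1,5)->EXIT
Step 2: p0:(1,3)->(1,4) | p1:(4,1)->(4,2) | p2:(1,2)->(1,3) | p3:(1,1)->(1,2) | p4:escaped
Step 3: p0:(1,4)->(1,5)->EXIT | p1:(4,2)->(4,3) | p2:(1,3)->(1,4) | p3:(1,2)->(1,3) | p4:escaped

ESCAPED (4,3) (1,4) (1,3) ESCAPED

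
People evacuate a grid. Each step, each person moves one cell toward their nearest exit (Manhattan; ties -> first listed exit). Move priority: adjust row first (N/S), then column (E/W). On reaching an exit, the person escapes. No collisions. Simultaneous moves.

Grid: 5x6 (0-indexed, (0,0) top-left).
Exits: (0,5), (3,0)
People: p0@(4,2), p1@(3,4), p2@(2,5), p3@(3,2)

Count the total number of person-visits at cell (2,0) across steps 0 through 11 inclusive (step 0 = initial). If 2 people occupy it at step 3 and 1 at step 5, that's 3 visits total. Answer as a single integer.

Answer: 0

Derivation:
Step 0: p0@(4,2) p1@(3,4) p2@(2,5) p3@(3,2) -> at (2,0): 0 [-], cum=0
Step 1: p0@(3,2) p1@(2,4) p2@(1,5) p3@(3,1) -> at (2,0): 0 [-], cum=0
Step 2: p0@(3,1) p1@(1,4) p2@ESC p3@ESC -> at (2,0): 0 [-], cum=0
Step 3: p0@ESC p1@(0,4) p2@ESC p3@ESC -> at (2,0): 0 [-], cum=0
Step 4: p0@ESC p1@ESC p2@ESC p3@ESC -> at (2,0): 0 [-], cum=0
Total visits = 0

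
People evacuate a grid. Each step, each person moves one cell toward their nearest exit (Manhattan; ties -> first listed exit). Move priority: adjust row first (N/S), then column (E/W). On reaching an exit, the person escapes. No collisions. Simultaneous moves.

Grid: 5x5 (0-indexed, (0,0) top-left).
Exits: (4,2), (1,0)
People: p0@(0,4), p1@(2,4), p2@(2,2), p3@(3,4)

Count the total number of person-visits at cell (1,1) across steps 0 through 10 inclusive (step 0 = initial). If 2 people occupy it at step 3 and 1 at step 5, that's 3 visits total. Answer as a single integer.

Step 0: p0@(0,4) p1@(2,4) p2@(2,2) p3@(3,4) -> at (1,1): 0 [-], cum=0
Step 1: p0@(1,4) p1@(3,4) p2@(3,2) p3@(4,4) -> at (1,1): 0 [-], cum=0
Step 2: p0@(1,3) p1@(4,4) p2@ESC p3@(4,3) -> at (1,1): 0 [-], cum=0
Step 3: p0@(1,2) p1@(4,3) p2@ESC p3@ESC -> at (1,1): 0 [-], cum=0
Step 4: p0@(1,1) p1@ESC p2@ESC p3@ESC -> at (1,1): 1 [p0], cum=1
Step 5: p0@ESC p1@ESC p2@ESC p3@ESC -> at (1,1): 0 [-], cum=1
Total visits = 1

Answer: 1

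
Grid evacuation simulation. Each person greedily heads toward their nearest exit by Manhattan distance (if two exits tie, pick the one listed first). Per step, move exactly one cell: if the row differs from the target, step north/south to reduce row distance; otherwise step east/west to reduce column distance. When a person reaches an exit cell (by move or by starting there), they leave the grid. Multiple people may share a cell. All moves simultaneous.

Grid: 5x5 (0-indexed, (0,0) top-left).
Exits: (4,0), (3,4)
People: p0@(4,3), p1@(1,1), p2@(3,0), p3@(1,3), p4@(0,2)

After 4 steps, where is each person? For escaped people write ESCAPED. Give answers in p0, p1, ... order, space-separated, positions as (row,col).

Step 1: p0:(4,3)->(3,3) | p1:(1,1)->(2,1) | p2:(3,0)->(4,0)->EXIT | p3:(1,3)->(2,3) | p4:(0,2)->(1,2)
Step 2: p0:(3,3)->(3,4)->EXIT | p1:(2,1)->(3,1) | p2:escaped | p3:(2,3)->(3,3) | p4:(1,2)->(2,2)
Step 3: p0:escaped | p1:(3,1)->(4,1) | p2:escaped | p3:(3,3)->(3,4)->EXIT | p4:(2,2)->(3,2)
Step 4: p0:escaped | p1:(4,1)->(4,0)->EXIT | p2:escaped | p3:escaped | p4:(3,2)->(3,3)

ESCAPED ESCAPED ESCAPED ESCAPED (3,3)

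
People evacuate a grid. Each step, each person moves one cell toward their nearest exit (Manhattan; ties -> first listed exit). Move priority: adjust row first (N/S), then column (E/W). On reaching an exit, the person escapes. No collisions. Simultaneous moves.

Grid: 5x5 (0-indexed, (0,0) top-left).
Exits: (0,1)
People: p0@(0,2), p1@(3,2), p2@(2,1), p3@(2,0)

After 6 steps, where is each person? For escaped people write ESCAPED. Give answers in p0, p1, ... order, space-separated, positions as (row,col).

Step 1: p0:(0,2)->(0,1)->EXIT | p1:(3,2)->(2,2) | p2:(2,1)->(1,1) | p3:(2,0)->(1,0)
Step 2: p0:escaped | p1:(2,2)->(1,2) | p2:(1,1)->(0,1)->EXIT | p3:(1,0)->(0,0)
Step 3: p0:escaped | p1:(1,2)->(0,2) | p2:escaped | p3:(0,0)->(0,1)->EXIT
Step 4: p0:escaped | p1:(0,2)->(0,1)->EXIT | p2:escaped | p3:escaped

ESCAPED ESCAPED ESCAPED ESCAPED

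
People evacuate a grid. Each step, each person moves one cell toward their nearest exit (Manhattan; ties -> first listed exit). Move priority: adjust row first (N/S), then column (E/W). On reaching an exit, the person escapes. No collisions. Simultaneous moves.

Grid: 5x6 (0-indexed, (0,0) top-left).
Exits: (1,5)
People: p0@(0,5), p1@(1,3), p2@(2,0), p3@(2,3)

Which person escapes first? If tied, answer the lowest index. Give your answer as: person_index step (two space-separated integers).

Answer: 0 1

Derivation:
Step 1: p0:(0,5)->(1,5)->EXIT | p1:(1,3)->(1,4) | p2:(2,0)->(1,0) | p3:(2,3)->(1,3)
Step 2: p0:escaped | p1:(1,4)->(1,5)->EXIT | p2:(1,0)->(1,1) | p3:(1,3)->(1,4)
Step 3: p0:escaped | p1:escaped | p2:(1,1)->(1,2) | p3:(1,4)->(1,5)->EXIT
Step 4: p0:escaped | p1:escaped | p2:(1,2)->(1,3) | p3:escaped
Step 5: p0:escaped | p1:escaped | p2:(1,3)->(1,4) | p3:escaped
Step 6: p0:escaped | p1:escaped | p2:(1,4)->(1,5)->EXIT | p3:escaped
Exit steps: [1, 2, 6, 3]
First to escape: p0 at step 1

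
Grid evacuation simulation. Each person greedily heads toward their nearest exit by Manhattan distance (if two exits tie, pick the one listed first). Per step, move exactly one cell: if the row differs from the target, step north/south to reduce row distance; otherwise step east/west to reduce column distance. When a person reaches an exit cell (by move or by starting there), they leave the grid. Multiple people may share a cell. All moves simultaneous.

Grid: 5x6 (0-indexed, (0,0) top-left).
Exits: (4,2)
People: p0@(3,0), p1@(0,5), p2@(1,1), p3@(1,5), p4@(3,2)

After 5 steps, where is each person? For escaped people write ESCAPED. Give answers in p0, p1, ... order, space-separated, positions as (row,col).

Step 1: p0:(3,0)->(4,0) | p1:(0,5)->(1,5) | p2:(1,1)->(2,1) | p3:(1,5)->(2,5) | p4:(3,2)->(4,2)->EXIT
Step 2: p0:(4,0)->(4,1) | p1:(1,5)->(2,5) | p2:(2,1)->(3,1) | p3:(2,5)->(3,5) | p4:escaped
Step 3: p0:(4,1)->(4,2)->EXIT | p1:(2,5)->(3,5) | p2:(3,1)->(4,1) | p3:(3,5)->(4,5) | p4:escaped
Step 4: p0:escaped | p1:(3,5)->(4,5) | p2:(4,1)->(4,2)->EXIT | p3:(4,5)->(4,4) | p4:escaped
Step 5: p0:escaped | p1:(4,5)->(4,4) | p2:escaped | p3:(4,4)->(4,3) | p4:escaped

ESCAPED (4,4) ESCAPED (4,3) ESCAPED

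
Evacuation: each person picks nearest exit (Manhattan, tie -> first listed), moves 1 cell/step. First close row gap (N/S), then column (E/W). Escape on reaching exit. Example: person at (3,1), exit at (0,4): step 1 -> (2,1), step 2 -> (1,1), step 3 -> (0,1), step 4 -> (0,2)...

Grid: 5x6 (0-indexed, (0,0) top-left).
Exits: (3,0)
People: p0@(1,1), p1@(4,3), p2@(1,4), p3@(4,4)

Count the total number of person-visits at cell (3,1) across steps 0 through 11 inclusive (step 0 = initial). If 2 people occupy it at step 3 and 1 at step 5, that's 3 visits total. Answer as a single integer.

Answer: 4

Derivation:
Step 0: p0@(1,1) p1@(4,3) p2@(1,4) p3@(4,4) -> at (3,1): 0 [-], cum=0
Step 1: p0@(2,1) p1@(3,3) p2@(2,4) p3@(3,4) -> at (3,1): 0 [-], cum=0
Step 2: p0@(3,1) p1@(3,2) p2@(3,4) p3@(3,3) -> at (3,1): 1 [p0], cum=1
Step 3: p0@ESC p1@(3,1) p2@(3,3) p3@(3,2) -> at (3,1): 1 [p1], cum=2
Step 4: p0@ESC p1@ESC p2@(3,2) p3@(3,1) -> at (3,1): 1 [p3], cum=3
Step 5: p0@ESC p1@ESC p2@(3,1) p3@ESC -> at (3,1): 1 [p2], cum=4
Step 6: p0@ESC p1@ESC p2@ESC p3@ESC -> at (3,1): 0 [-], cum=4
Total visits = 4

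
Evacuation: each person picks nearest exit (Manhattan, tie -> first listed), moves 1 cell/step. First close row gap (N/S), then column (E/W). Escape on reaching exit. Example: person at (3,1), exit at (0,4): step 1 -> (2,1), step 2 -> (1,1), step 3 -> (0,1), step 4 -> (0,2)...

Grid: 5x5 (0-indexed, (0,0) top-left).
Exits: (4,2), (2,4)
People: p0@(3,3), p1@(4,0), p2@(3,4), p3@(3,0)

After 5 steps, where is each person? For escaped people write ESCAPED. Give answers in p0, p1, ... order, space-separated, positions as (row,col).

Step 1: p0:(3,3)->(4,3) | p1:(4,0)->(4,1) | p2:(3,4)->(2,4)->EXIT | p3:(3,0)->(4,0)
Step 2: p0:(4,3)->(4,2)->EXIT | p1:(4,1)->(4,2)->EXIT | p2:escaped | p3:(4,0)->(4,1)
Step 3: p0:escaped | p1:escaped | p2:escaped | p3:(4,1)->(4,2)->EXIT

ESCAPED ESCAPED ESCAPED ESCAPED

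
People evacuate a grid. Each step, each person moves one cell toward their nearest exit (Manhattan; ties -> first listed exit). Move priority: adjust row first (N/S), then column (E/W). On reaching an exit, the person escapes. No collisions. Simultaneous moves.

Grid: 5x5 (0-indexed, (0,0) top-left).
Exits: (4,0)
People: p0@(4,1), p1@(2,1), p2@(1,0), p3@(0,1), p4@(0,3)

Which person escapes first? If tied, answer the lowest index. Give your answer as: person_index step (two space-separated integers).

Step 1: p0:(4,1)->(4,0)->EXIT | p1:(2,1)->(3,1) | p2:(1,0)->(2,0) | p3:(0,1)->(1,1) | p4:(0,3)->(1,3)
Step 2: p0:escaped | p1:(3,1)->(4,1) | p2:(2,0)->(3,0) | p3:(1,1)->(2,1) | p4:(1,3)->(2,3)
Step 3: p0:escaped | p1:(4,1)->(4,0)->EXIT | p2:(3,0)->(4,0)->EXIT | p3:(2,1)->(3,1) | p4:(2,3)->(3,3)
Step 4: p0:escaped | p1:escaped | p2:escaped | p3:(3,1)->(4,1) | p4:(3,3)->(4,3)
Step 5: p0:escaped | p1:escaped | p2:escaped | p3:(4,1)->(4,0)->EXIT | p4:(4,3)->(4,2)
Step 6: p0:escaped | p1:escaped | p2:escaped | p3:escaped | p4:(4,2)->(4,1)
Step 7: p0:escaped | p1:escaped | p2:escaped | p3:escaped | p4:(4,1)->(4,0)->EXIT
Exit steps: [1, 3, 3, 5, 7]
First to escape: p0 at step 1

Answer: 0 1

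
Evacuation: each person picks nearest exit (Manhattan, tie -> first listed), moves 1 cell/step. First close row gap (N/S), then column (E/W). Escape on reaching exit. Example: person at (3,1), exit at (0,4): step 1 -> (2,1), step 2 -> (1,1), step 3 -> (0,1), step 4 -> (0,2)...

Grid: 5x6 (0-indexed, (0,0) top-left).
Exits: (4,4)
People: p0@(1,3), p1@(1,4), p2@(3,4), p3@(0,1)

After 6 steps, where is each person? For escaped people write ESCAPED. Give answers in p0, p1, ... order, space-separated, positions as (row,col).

Step 1: p0:(1,3)->(2,3) | p1:(1,4)->(2,4) | p2:(3,4)->(4,4)->EXIT | p3:(0,1)->(1,1)
Step 2: p0:(2,3)->(3,3) | p1:(2,4)->(3,4) | p2:escaped | p3:(1,1)->(2,1)
Step 3: p0:(3,3)->(4,3) | p1:(3,4)->(4,4)->EXIT | p2:escaped | p3:(2,1)->(3,1)
Step 4: p0:(4,3)->(4,4)->EXIT | p1:escaped | p2:escaped | p3:(3,1)->(4,1)
Step 5: p0:escaped | p1:escaped | p2:escaped | p3:(4,1)->(4,2)
Step 6: p0:escaped | p1:escaped | p2:escaped | p3:(4,2)->(4,3)

ESCAPED ESCAPED ESCAPED (4,3)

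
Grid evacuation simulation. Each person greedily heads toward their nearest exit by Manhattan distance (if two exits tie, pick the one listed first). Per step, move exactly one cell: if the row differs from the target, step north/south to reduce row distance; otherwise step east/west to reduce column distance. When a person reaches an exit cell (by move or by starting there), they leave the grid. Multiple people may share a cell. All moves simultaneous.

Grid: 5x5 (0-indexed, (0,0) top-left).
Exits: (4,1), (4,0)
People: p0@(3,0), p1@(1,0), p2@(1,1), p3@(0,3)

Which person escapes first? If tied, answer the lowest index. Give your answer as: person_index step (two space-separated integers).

Step 1: p0:(3,0)->(4,0)->EXIT | p1:(1,0)->(2,0) | p2:(1,1)->(2,1) | p3:(0,3)->(1,3)
Step 2: p0:escaped | p1:(2,0)->(3,0) | p2:(2,1)->(3,1) | p3:(1,3)->(2,3)
Step 3: p0:escaped | p1:(3,0)->(4,0)->EXIT | p2:(3,1)->(4,1)->EXIT | p3:(2,3)->(3,3)
Step 4: p0:escaped | p1:escaped | p2:escaped | p3:(3,3)->(4,3)
Step 5: p0:escaped | p1:escaped | p2:escaped | p3:(4,3)->(4,2)
Step 6: p0:escaped | p1:escaped | p2:escaped | p3:(4,2)->(4,1)->EXIT
Exit steps: [1, 3, 3, 6]
First to escape: p0 at step 1

Answer: 0 1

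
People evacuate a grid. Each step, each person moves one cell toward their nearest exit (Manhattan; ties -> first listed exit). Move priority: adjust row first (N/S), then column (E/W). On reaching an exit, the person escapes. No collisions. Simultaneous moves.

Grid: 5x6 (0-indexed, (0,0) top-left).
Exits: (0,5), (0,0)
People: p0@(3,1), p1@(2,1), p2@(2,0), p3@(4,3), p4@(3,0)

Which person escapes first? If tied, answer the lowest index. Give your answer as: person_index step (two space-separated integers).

Answer: 2 2

Derivation:
Step 1: p0:(3,1)->(2,1) | p1:(2,1)->(1,1) | p2:(2,0)->(1,0) | p3:(4,3)->(3,3) | p4:(3,0)->(2,0)
Step 2: p0:(2,1)->(1,1) | p1:(1,1)->(0,1) | p2:(1,0)->(0,0)->EXIT | p3:(3,3)->(2,3) | p4:(2,0)->(1,0)
Step 3: p0:(1,1)->(0,1) | p1:(0,1)->(0,0)->EXIT | p2:escaped | p3:(2,3)->(1,3) | p4:(1,0)->(0,0)->EXIT
Step 4: p0:(0,1)->(0,0)->EXIT | p1:escaped | p2:escaped | p3:(1,3)->(0,3) | p4:escaped
Step 5: p0:escaped | p1:escaped | p2:escaped | p3:(0,3)->(0,4) | p4:escaped
Step 6: p0:escaped | p1:escaped | p2:escaped | p3:(0,4)->(0,5)->EXIT | p4:escaped
Exit steps: [4, 3, 2, 6, 3]
First to escape: p2 at step 2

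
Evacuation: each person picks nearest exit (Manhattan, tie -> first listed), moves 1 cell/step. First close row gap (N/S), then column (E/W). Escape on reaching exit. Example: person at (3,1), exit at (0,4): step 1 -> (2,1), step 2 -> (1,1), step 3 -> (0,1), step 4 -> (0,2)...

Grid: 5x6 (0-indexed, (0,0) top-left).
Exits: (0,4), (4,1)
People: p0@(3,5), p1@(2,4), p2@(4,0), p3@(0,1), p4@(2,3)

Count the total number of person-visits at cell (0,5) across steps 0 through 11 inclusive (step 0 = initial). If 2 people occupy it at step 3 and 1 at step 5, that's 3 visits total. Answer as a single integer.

Answer: 1

Derivation:
Step 0: p0@(3,5) p1@(2,4) p2@(4,0) p3@(0,1) p4@(2,3) -> at (0,5): 0 [-], cum=0
Step 1: p0@(2,5) p1@(1,4) p2@ESC p3@(0,2) p4@(1,3) -> at (0,5): 0 [-], cum=0
Step 2: p0@(1,5) p1@ESC p2@ESC p3@(0,3) p4@(0,3) -> at (0,5): 0 [-], cum=0
Step 3: p0@(0,5) p1@ESC p2@ESC p3@ESC p4@ESC -> at (0,5): 1 [p0], cum=1
Step 4: p0@ESC p1@ESC p2@ESC p3@ESC p4@ESC -> at (0,5): 0 [-], cum=1
Total visits = 1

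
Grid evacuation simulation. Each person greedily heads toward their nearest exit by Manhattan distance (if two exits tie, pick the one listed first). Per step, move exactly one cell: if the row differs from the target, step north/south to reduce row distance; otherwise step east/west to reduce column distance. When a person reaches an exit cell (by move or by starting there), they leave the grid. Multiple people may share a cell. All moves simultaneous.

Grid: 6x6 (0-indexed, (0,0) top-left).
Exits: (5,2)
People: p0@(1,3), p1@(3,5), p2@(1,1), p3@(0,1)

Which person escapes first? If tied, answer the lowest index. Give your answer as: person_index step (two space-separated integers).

Answer: 0 5

Derivation:
Step 1: p0:(1,3)->(2,3) | p1:(3,5)->(4,5) | p2:(1,1)->(2,1) | p3:(0,1)->(1,1)
Step 2: p0:(2,3)->(3,3) | p1:(4,5)->(5,5) | p2:(2,1)->(3,1) | p3:(1,1)->(2,1)
Step 3: p0:(3,3)->(4,3) | p1:(5,5)->(5,4) | p2:(3,1)->(4,1) | p3:(2,1)->(3,1)
Step 4: p0:(4,3)->(5,3) | p1:(5,4)->(5,3) | p2:(4,1)->(5,1) | p3:(3,1)->(4,1)
Step 5: p0:(5,3)->(5,2)->EXIT | p1:(5,3)->(5,2)->EXIT | p2:(5,1)->(5,2)->EXIT | p3:(4,1)->(5,1)
Step 6: p0:escaped | p1:escaped | p2:escaped | p3:(5,1)->(5,2)->EXIT
Exit steps: [5, 5, 5, 6]
First to escape: p0 at step 5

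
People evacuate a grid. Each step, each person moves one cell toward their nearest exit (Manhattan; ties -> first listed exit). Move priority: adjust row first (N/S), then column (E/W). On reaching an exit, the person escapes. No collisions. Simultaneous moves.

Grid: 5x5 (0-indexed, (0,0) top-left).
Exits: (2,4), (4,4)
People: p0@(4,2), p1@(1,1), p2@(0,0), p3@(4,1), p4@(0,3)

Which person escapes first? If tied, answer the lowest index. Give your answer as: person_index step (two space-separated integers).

Answer: 0 2

Derivation:
Step 1: p0:(4,2)->(4,3) | p1:(1,1)->(2,1) | p2:(0,0)->(1,0) | p3:(4,1)->(4,2) | p4:(0,3)->(1,3)
Step 2: p0:(4,3)->(4,4)->EXIT | p1:(2,1)->(2,2) | p2:(1,0)->(2,0) | p3:(4,2)->(4,3) | p4:(1,3)->(2,3)
Step 3: p0:escaped | p1:(2,2)->(2,3) | p2:(2,0)->(2,1) | p3:(4,3)->(4,4)->EXIT | p4:(2,3)->(2,4)->EXIT
Step 4: p0:escaped | p1:(2,3)->(2,4)->EXIT | p2:(2,1)->(2,2) | p3:escaped | p4:escaped
Step 5: p0:escaped | p1:escaped | p2:(2,2)->(2,3) | p3:escaped | p4:escaped
Step 6: p0:escaped | p1:escaped | p2:(2,3)->(2,4)->EXIT | p3:escaped | p4:escaped
Exit steps: [2, 4, 6, 3, 3]
First to escape: p0 at step 2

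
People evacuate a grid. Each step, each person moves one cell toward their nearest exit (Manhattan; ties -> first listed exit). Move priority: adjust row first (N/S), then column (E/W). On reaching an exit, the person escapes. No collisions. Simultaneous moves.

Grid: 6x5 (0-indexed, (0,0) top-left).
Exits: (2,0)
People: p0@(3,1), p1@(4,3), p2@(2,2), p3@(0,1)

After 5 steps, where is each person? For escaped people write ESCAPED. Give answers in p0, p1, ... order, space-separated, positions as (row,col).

Step 1: p0:(3,1)->(2,1) | p1:(4,3)->(3,3) | p2:(2,2)->(2,1) | p3:(0,1)->(1,1)
Step 2: p0:(2,1)->(2,0)->EXIT | p1:(3,3)->(2,3) | p2:(2,1)->(2,0)->EXIT | p3:(1,1)->(2,1)
Step 3: p0:escaped | p1:(2,3)->(2,2) | p2:escaped | p3:(2,1)->(2,0)->EXIT
Step 4: p0:escaped | p1:(2,2)->(2,1) | p2:escaped | p3:escaped
Step 5: p0:escaped | p1:(2,1)->(2,0)->EXIT | p2:escaped | p3:escaped

ESCAPED ESCAPED ESCAPED ESCAPED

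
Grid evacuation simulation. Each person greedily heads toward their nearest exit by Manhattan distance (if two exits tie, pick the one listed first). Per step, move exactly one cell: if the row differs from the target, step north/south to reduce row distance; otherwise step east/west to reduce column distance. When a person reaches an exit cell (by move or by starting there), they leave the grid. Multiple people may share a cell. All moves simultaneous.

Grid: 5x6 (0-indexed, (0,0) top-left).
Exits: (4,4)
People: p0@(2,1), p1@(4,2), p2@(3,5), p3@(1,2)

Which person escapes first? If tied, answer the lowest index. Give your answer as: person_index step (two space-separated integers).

Answer: 1 2

Derivation:
Step 1: p0:(2,1)->(3,1) | p1:(4,2)->(4,3) | p2:(3,5)->(4,5) | p3:(1,2)->(2,2)
Step 2: p0:(3,1)->(4,1) | p1:(4,3)->(4,4)->EXIT | p2:(4,5)->(4,4)->EXIT | p3:(2,2)->(3,2)
Step 3: p0:(4,1)->(4,2) | p1:escaped | p2:escaped | p3:(3,2)->(4,2)
Step 4: p0:(4,2)->(4,3) | p1:escaped | p2:escaped | p3:(4,2)->(4,3)
Step 5: p0:(4,3)->(4,4)->EXIT | p1:escaped | p2:escaped | p3:(4,3)->(4,4)->EXIT
Exit steps: [5, 2, 2, 5]
First to escape: p1 at step 2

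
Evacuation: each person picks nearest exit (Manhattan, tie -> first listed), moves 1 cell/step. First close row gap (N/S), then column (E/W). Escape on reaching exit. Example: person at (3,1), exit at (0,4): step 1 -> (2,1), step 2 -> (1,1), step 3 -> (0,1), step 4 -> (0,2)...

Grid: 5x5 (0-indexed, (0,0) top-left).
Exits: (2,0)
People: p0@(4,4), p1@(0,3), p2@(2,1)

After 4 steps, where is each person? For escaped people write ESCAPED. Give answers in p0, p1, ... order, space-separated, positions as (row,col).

Step 1: p0:(4,4)->(3,4) | p1:(0,3)->(1,3) | p2:(2,1)->(2,0)->EXIT
Step 2: p0:(3,4)->(2,4) | p1:(1,3)->(2,3) | p2:escaped
Step 3: p0:(2,4)->(2,3) | p1:(2,3)->(2,2) | p2:escaped
Step 4: p0:(2,3)->(2,2) | p1:(2,2)->(2,1) | p2:escaped

(2,2) (2,1) ESCAPED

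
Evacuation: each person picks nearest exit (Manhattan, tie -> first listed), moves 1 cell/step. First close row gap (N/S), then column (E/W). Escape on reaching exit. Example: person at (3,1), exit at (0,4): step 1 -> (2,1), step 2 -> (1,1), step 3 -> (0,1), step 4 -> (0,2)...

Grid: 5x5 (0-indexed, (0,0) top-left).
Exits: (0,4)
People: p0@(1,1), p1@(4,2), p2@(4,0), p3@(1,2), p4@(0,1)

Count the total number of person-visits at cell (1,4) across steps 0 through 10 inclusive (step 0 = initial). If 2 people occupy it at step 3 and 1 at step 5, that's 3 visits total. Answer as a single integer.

Answer: 0

Derivation:
Step 0: p0@(1,1) p1@(4,2) p2@(4,0) p3@(1,2) p4@(0,1) -> at (1,4): 0 [-], cum=0
Step 1: p0@(0,1) p1@(3,2) p2@(3,0) p3@(0,2) p4@(0,2) -> at (1,4): 0 [-], cum=0
Step 2: p0@(0,2) p1@(2,2) p2@(2,0) p3@(0,3) p4@(0,3) -> at (1,4): 0 [-], cum=0
Step 3: p0@(0,3) p1@(1,2) p2@(1,0) p3@ESC p4@ESC -> at (1,4): 0 [-], cum=0
Step 4: p0@ESC p1@(0,2) p2@(0,0) p3@ESC p4@ESC -> at (1,4): 0 [-], cum=0
Step 5: p0@ESC p1@(0,3) p2@(0,1) p3@ESC p4@ESC -> at (1,4): 0 [-], cum=0
Step 6: p0@ESC p1@ESC p2@(0,2) p3@ESC p4@ESC -> at (1,4): 0 [-], cum=0
Step 7: p0@ESC p1@ESC p2@(0,3) p3@ESC p4@ESC -> at (1,4): 0 [-], cum=0
Step 8: p0@ESC p1@ESC p2@ESC p3@ESC p4@ESC -> at (1,4): 0 [-], cum=0
Total visits = 0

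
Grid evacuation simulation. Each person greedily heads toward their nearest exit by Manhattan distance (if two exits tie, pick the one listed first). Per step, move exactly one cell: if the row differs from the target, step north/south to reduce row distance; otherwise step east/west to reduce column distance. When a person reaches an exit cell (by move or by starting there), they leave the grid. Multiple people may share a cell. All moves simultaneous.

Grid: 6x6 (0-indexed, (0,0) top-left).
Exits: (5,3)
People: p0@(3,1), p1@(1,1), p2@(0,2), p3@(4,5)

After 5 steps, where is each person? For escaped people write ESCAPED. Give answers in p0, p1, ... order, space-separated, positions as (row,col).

Step 1: p0:(3,1)->(4,1) | p1:(1,1)->(2,1) | p2:(0,2)->(1,2) | p3:(4,5)->(5,5)
Step 2: p0:(4,1)->(5,1) | p1:(2,1)->(3,1) | p2:(1,2)->(2,2) | p3:(5,5)->(5,4)
Step 3: p0:(5,1)->(5,2) | p1:(3,1)->(4,1) | p2:(2,2)->(3,2) | p3:(5,4)->(5,3)->EXIT
Step 4: p0:(5,2)->(5,3)->EXIT | p1:(4,1)->(5,1) | p2:(3,2)->(4,2) | p3:escaped
Step 5: p0:escaped | p1:(5,1)->(5,2) | p2:(4,2)->(5,2) | p3:escaped

ESCAPED (5,2) (5,2) ESCAPED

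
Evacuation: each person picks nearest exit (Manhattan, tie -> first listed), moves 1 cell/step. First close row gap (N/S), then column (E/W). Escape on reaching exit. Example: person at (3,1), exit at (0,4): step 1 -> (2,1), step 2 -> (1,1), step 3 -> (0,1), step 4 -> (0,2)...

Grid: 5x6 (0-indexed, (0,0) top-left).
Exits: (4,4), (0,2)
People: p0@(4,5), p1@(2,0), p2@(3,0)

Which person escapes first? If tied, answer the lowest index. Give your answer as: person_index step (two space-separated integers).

Step 1: p0:(4,5)->(4,4)->EXIT | p1:(2,0)->(1,0) | p2:(3,0)->(4,0)
Step 2: p0:escaped | p1:(1,0)->(0,0) | p2:(4,0)->(4,1)
Step 3: p0:escaped | p1:(0,0)->(0,1) | p2:(4,1)->(4,2)
Step 4: p0:escaped | p1:(0,1)->(0,2)->EXIT | p2:(4,2)->(4,3)
Step 5: p0:escaped | p1:escaped | p2:(4,3)->(4,4)->EXIT
Exit steps: [1, 4, 5]
First to escape: p0 at step 1

Answer: 0 1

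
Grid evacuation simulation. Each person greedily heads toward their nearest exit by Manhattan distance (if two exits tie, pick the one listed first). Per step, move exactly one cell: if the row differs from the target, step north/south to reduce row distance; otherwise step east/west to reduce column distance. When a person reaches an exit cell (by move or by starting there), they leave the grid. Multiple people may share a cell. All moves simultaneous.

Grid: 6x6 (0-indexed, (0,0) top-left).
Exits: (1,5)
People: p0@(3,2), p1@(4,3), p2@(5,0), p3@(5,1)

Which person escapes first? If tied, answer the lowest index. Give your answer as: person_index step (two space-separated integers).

Answer: 0 5

Derivation:
Step 1: p0:(3,2)->(2,2) | p1:(4,3)->(3,3) | p2:(5,0)->(4,0) | p3:(5,1)->(4,1)
Step 2: p0:(2,2)->(1,2) | p1:(3,3)->(2,3) | p2:(4,0)->(3,0) | p3:(4,1)->(3,1)
Step 3: p0:(1,2)->(1,3) | p1:(2,3)->(1,3) | p2:(3,0)->(2,0) | p3:(3,1)->(2,1)
Step 4: p0:(1,3)->(1,4) | p1:(1,3)->(1,4) | p2:(2,0)->(1,0) | p3:(2,1)->(1,1)
Step 5: p0:(1,4)->(1,5)->EXIT | p1:(1,4)->(1,5)->EXIT | p2:(1,0)->(1,1) | p3:(1,1)->(1,2)
Step 6: p0:escaped | p1:escaped | p2:(1,1)->(1,2) | p3:(1,2)->(1,3)
Step 7: p0:escaped | p1:escaped | p2:(1,2)->(1,3) | p3:(1,3)->(1,4)
Step 8: p0:escaped | p1:escaped | p2:(1,3)->(1,4) | p3:(1,4)->(1,5)->EXIT
Step 9: p0:escaped | p1:escaped | p2:(1,4)->(1,5)->EXIT | p3:escaped
Exit steps: [5, 5, 9, 8]
First to escape: p0 at step 5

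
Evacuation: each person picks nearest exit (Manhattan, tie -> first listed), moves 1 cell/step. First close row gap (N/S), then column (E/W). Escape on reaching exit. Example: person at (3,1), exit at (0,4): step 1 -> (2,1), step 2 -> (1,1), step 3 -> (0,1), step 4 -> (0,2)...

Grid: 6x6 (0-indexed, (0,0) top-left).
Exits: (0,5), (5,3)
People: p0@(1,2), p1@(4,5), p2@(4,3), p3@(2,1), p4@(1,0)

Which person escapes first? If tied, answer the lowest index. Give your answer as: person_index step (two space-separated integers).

Step 1: p0:(1,2)->(0,2) | p1:(4,5)->(5,5) | p2:(4,3)->(5,3)->EXIT | p3:(2,1)->(3,1) | p4:(1,0)->(0,0)
Step 2: p0:(0,2)->(0,3) | p1:(5,5)->(5,4) | p2:escaped | p3:(3,1)->(4,1) | p4:(0,0)->(0,1)
Step 3: p0:(0,3)->(0,4) | p1:(5,4)->(5,3)->EXIT | p2:escaped | p3:(4,1)->(5,1) | p4:(0,1)->(0,2)
Step 4: p0:(0,4)->(0,5)->EXIT | p1:escaped | p2:escaped | p3:(5,1)->(5,2) | p4:(0,2)->(0,3)
Step 5: p0:escaped | p1:escaped | p2:escaped | p3:(5,2)->(5,3)->EXIT | p4:(0,3)->(0,4)
Step 6: p0:escaped | p1:escaped | p2:escaped | p3:escaped | p4:(0,4)->(0,5)->EXIT
Exit steps: [4, 3, 1, 5, 6]
First to escape: p2 at step 1

Answer: 2 1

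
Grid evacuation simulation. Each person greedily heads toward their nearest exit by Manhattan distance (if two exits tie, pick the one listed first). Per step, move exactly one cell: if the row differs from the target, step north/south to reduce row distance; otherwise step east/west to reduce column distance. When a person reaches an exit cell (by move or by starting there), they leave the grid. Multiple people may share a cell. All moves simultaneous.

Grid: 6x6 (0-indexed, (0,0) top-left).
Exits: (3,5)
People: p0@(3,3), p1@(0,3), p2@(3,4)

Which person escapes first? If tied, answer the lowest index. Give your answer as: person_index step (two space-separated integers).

Answer: 2 1

Derivation:
Step 1: p0:(3,3)->(3,4) | p1:(0,3)->(1,3) | p2:(3,4)->(3,5)->EXIT
Step 2: p0:(3,4)->(3,5)->EXIT | p1:(1,3)->(2,3) | p2:escaped
Step 3: p0:escaped | p1:(2,3)->(3,3) | p2:escaped
Step 4: p0:escaped | p1:(3,3)->(3,4) | p2:escaped
Step 5: p0:escaped | p1:(3,4)->(3,5)->EXIT | p2:escaped
Exit steps: [2, 5, 1]
First to escape: p2 at step 1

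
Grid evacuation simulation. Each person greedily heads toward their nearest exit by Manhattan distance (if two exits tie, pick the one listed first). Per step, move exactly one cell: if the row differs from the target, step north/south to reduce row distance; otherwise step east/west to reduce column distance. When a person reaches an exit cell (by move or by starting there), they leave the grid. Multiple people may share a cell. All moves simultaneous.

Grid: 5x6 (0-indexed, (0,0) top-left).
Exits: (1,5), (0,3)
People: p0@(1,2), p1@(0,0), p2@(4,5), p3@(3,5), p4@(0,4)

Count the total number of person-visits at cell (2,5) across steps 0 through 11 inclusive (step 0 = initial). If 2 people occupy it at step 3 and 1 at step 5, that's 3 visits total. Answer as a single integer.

Step 0: p0@(1,2) p1@(0,0) p2@(4,5) p3@(3,5) p4@(0,4) -> at (2,5): 0 [-], cum=0
Step 1: p0@(0,2) p1@(0,1) p2@(3,5) p3@(2,5) p4@ESC -> at (2,5): 1 [p3], cum=1
Step 2: p0@ESC p1@(0,2) p2@(2,5) p3@ESC p4@ESC -> at (2,5): 1 [p2], cum=2
Step 3: p0@ESC p1@ESC p2@ESC p3@ESC p4@ESC -> at (2,5): 0 [-], cum=2
Total visits = 2

Answer: 2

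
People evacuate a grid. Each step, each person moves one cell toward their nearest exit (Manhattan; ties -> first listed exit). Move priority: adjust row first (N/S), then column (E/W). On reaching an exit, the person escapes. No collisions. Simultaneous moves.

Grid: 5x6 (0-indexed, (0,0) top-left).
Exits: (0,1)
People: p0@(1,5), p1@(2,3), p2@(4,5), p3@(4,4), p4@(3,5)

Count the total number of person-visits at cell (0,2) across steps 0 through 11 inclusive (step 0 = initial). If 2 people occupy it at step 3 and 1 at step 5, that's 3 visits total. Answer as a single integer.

Answer: 5

Derivation:
Step 0: p0@(1,5) p1@(2,3) p2@(4,5) p3@(4,4) p4@(3,5) -> at (0,2): 0 [-], cum=0
Step 1: p0@(0,5) p1@(1,3) p2@(3,5) p3@(3,4) p4@(2,5) -> at (0,2): 0 [-], cum=0
Step 2: p0@(0,4) p1@(0,3) p2@(2,5) p3@(2,4) p4@(1,5) -> at (0,2): 0 [-], cum=0
Step 3: p0@(0,3) p1@(0,2) p2@(1,5) p3@(1,4) p4@(0,5) -> at (0,2): 1 [p1], cum=1
Step 4: p0@(0,2) p1@ESC p2@(0,5) p3@(0,4) p4@(0,4) -> at (0,2): 1 [p0], cum=2
Step 5: p0@ESC p1@ESC p2@(0,4) p3@(0,3) p4@(0,3) -> at (0,2): 0 [-], cum=2
Step 6: p0@ESC p1@ESC p2@(0,3) p3@(0,2) p4@(0,2) -> at (0,2): 2 [p3,p4], cum=4
Step 7: p0@ESC p1@ESC p2@(0,2) p3@ESC p4@ESC -> at (0,2): 1 [p2], cum=5
Step 8: p0@ESC p1@ESC p2@ESC p3@ESC p4@ESC -> at (0,2): 0 [-], cum=5
Total visits = 5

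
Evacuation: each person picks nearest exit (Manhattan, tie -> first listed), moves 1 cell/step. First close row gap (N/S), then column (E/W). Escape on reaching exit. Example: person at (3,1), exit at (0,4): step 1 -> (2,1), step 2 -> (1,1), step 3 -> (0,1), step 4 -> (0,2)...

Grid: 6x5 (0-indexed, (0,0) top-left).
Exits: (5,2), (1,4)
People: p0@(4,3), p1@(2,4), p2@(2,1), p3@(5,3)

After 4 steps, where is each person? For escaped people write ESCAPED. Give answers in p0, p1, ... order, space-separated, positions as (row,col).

Step 1: p0:(4,3)->(5,3) | p1:(2,4)->(1,4)->EXIT | p2:(2,1)->(3,1) | p3:(5,3)->(5,2)->EXIT
Step 2: p0:(5,3)->(5,2)->EXIT | p1:escaped | p2:(3,1)->(4,1) | p3:escaped
Step 3: p0:escaped | p1:escaped | p2:(4,1)->(5,1) | p3:escaped
Step 4: p0:escaped | p1:escaped | p2:(5,1)->(5,2)->EXIT | p3:escaped

ESCAPED ESCAPED ESCAPED ESCAPED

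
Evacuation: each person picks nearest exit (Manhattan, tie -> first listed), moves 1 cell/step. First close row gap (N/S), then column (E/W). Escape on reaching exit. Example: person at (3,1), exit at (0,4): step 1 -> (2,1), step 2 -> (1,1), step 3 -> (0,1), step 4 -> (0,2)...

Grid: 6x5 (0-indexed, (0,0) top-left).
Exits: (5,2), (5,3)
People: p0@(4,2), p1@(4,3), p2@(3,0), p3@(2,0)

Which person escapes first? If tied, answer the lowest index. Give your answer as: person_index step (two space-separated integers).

Step 1: p0:(4,2)->(5,2)->EXIT | p1:(4,3)->(5,3)->EXIT | p2:(3,0)->(4,0) | p3:(2,0)->(3,0)
Step 2: p0:escaped | p1:escaped | p2:(4,0)->(5,0) | p3:(3,0)->(4,0)
Step 3: p0:escaped | p1:escaped | p2:(5,0)->(5,1) | p3:(4,0)->(5,0)
Step 4: p0:escaped | p1:escaped | p2:(5,1)->(5,2)->EXIT | p3:(5,0)->(5,1)
Step 5: p0:escaped | p1:escaped | p2:escaped | p3:(5,1)->(5,2)->EXIT
Exit steps: [1, 1, 4, 5]
First to escape: p0 at step 1

Answer: 0 1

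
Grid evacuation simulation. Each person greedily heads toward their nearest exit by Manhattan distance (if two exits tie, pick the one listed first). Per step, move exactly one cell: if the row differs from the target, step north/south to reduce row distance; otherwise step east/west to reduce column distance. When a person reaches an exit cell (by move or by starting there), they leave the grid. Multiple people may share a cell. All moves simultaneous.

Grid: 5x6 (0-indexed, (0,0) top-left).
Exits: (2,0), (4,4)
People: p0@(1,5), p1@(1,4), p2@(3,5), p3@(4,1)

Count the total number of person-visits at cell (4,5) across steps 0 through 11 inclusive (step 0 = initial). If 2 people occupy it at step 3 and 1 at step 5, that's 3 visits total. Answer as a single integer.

Step 0: p0@(1,5) p1@(1,4) p2@(3,5) p3@(4,1) -> at (4,5): 0 [-], cum=0
Step 1: p0@(2,5) p1@(2,4) p2@(4,5) p3@(3,1) -> at (4,5): 1 [p2], cum=1
Step 2: p0@(3,5) p1@(3,4) p2@ESC p3@(2,1) -> at (4,5): 0 [-], cum=1
Step 3: p0@(4,5) p1@ESC p2@ESC p3@ESC -> at (4,5): 1 [p0], cum=2
Step 4: p0@ESC p1@ESC p2@ESC p3@ESC -> at (4,5): 0 [-], cum=2
Total visits = 2

Answer: 2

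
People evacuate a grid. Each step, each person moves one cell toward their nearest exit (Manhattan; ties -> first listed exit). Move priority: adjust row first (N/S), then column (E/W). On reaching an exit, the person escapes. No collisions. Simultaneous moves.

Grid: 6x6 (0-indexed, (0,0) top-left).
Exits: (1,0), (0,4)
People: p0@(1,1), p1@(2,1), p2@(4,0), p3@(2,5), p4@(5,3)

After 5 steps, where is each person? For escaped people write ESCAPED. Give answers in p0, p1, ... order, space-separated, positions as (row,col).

Step 1: p0:(1,1)->(1,0)->EXIT | p1:(2,1)->(1,1) | p2:(4,0)->(3,0) | p3:(2,5)->(1,5) | p4:(5,3)->(4,3)
Step 2: p0:escaped | p1:(1,1)->(1,0)->EXIT | p2:(3,0)->(2,0) | p3:(1,5)->(0,5) | p4:(4,3)->(3,3)
Step 3: p0:escaped | p1:escaped | p2:(2,0)->(1,0)->EXIT | p3:(0,5)->(0,4)->EXIT | p4:(3,3)->(2,3)
Step 4: p0:escaped | p1:escaped | p2:escaped | p3:escaped | p4:(2,3)->(1,3)
Step 5: p0:escaped | p1:escaped | p2:escaped | p3:escaped | p4:(1,3)->(0,3)

ESCAPED ESCAPED ESCAPED ESCAPED (0,3)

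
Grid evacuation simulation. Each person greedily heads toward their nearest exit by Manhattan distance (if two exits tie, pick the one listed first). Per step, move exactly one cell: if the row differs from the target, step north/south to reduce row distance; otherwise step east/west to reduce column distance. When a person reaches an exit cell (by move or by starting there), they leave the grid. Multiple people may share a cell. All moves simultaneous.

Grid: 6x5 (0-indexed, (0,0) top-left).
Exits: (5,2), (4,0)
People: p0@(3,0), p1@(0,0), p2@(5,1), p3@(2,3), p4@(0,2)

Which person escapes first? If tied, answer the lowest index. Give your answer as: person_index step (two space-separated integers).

Answer: 0 1

Derivation:
Step 1: p0:(3,0)->(4,0)->EXIT | p1:(0,0)->(1,0) | p2:(5,1)->(5,2)->EXIT | p3:(2,3)->(3,3) | p4:(0,2)->(1,2)
Step 2: p0:escaped | p1:(1,0)->(2,0) | p2:escaped | p3:(3,3)->(4,3) | p4:(1,2)->(2,2)
Step 3: p0:escaped | p1:(2,0)->(3,0) | p2:escaped | p3:(4,3)->(5,3) | p4:(2,2)->(3,2)
Step 4: p0:escaped | p1:(3,0)->(4,0)->EXIT | p2:escaped | p3:(5,3)->(5,2)->EXIT | p4:(3,2)->(4,2)
Step 5: p0:escaped | p1:escaped | p2:escaped | p3:escaped | p4:(4,2)->(5,2)->EXIT
Exit steps: [1, 4, 1, 4, 5]
First to escape: p0 at step 1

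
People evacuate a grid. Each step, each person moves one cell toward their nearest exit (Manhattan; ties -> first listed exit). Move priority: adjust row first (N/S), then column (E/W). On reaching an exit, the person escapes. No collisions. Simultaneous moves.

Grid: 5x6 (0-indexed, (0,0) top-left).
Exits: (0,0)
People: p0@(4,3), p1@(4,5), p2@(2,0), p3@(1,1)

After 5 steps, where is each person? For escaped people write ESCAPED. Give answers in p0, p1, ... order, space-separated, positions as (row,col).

Step 1: p0:(4,3)->(3,3) | p1:(4,5)->(3,5) | p2:(2,0)->(1,0) | p3:(1,1)->(0,1)
Step 2: p0:(3,3)->(2,3) | p1:(3,5)->(2,5) | p2:(1,0)->(0,0)->EXIT | p3:(0,1)->(0,0)->EXIT
Step 3: p0:(2,3)->(1,3) | p1:(2,5)->(1,5) | p2:escaped | p3:escaped
Step 4: p0:(1,3)->(0,3) | p1:(1,5)->(0,5) | p2:escaped | p3:escaped
Step 5: p0:(0,3)->(0,2) | p1:(0,5)->(0,4) | p2:escaped | p3:escaped

(0,2) (0,4) ESCAPED ESCAPED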